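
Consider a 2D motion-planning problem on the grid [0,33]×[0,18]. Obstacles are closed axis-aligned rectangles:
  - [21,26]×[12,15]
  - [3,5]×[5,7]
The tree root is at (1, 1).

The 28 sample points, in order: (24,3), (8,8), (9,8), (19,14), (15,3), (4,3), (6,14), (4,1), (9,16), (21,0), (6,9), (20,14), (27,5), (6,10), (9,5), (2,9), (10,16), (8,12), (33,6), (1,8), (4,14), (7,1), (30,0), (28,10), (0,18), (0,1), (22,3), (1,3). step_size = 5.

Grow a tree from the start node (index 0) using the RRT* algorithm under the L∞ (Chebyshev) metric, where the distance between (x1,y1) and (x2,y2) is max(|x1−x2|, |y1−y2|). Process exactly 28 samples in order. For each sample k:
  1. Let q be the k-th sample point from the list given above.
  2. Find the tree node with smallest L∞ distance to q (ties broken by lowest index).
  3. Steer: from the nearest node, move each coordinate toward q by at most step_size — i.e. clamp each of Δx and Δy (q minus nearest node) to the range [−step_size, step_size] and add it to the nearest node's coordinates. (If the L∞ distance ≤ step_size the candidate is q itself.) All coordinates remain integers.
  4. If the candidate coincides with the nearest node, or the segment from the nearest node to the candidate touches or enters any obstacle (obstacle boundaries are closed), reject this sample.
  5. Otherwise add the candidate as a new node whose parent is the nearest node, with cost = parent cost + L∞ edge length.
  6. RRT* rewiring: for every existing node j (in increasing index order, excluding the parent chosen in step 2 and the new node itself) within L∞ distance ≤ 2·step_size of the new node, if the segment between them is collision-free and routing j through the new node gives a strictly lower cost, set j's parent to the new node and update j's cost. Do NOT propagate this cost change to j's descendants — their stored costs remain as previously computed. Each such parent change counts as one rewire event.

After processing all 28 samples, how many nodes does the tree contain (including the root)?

Node count: 29

1. q=(24,3) nearest=0 d=23 new=(6,3) → add node 1 parent=0 cost=5
2. q=(8,8) nearest=1 d=5 new=(8,8) → add node 2 parent=1 cost=10
3. q=(9,8) nearest=2 d=1 new=(9,8) → add node 3 parent=2 cost=11
4. q=(19,14) nearest=3 d=10 new=(14,13) → add node 4 parent=3 cost=16
5. q=(15,3) nearest=3 d=6 new=(14,3) → add node 5 parent=3 cost=16
6. q=(4,3) nearest=1 d=2 new=(4,3) → add node 6 parent=1 cost=7
7. q=(6,14) nearest=2 d=6 new=(6,13) → add node 7 parent=2 cost=15
8. q=(4,1) nearest=1 d=2 new=(4,1) → add node 8 parent=1 cost=7
9. q=(9,16) nearest=7 d=3 new=(9,16) → add node 9 parent=7 cost=18
10. q=(21,0) nearest=5 d=7 new=(19,0) → add node 10 parent=5 cost=21
11. q=(6,9) nearest=2 d=2 new=(6,9) → add node 11 parent=2 cost=12
12. q=(20,14) nearest=4 d=6 new=(19,14) → add node 12 parent=4 cost=21
13. q=(27,5) nearest=10 d=8 new=(24,5) → add node 13 parent=10 cost=26
14. q=(6,10) nearest=11 d=1 new=(6,10) → add node 14 parent=11 cost=13
15. q=(9,5) nearest=1 d=3 new=(9,5) → add node 15 parent=1 cost=8; rewire 5→15 (13<16); rewire 10→15 (18<21); rewire 12→15 (18<21)
16. q=(2,9) nearest=7 d=4 new=(2,9) → add node 16 parent=7 cost=19
17. q=(10,16) nearest=9 d=1 new=(10,16) → add node 17 parent=9 cost=19
18. q=(8,12) nearest=7 d=2 new=(8,12) → add node 18 parent=7 cost=17
19. q=(33,6) nearest=13 d=9 new=(29,6) → add node 19 parent=13 cost=31
20. q=(1,8) nearest=16 d=1 new=(1,8) → add node 20 parent=16 cost=20
21. q=(4,14) nearest=7 d=2 new=(4,14) → add node 21 parent=7 cost=17
22. q=(7,1) nearest=1 d=2 new=(7,1) → add node 22 parent=1 cost=7
23. q=(30,0) nearest=13 d=6 new=(29,0) → add node 23 parent=13 cost=31
24. q=(28,10) nearest=19 d=4 new=(28,10) → add node 24 parent=19 cost=35
25. q=(0,18) nearest=21 d=4 new=(0,18) → add node 25 parent=21 cost=21
26. q=(0,1) nearest=0 d=1 new=(0,1) → add node 26 parent=0 cost=1; rewire 3→26 (10<11); rewire 6→26 (5<7); rewire 8→26 (5<7); rewire 16→26 (9<19); rewire 20→26 (8<20)
27. q=(22,3) nearest=13 d=2 new=(22,3) → add node 27 parent=13 cost=28
28. q=(1,3) nearest=0 d=2 new=(1,3) → add node 28 parent=0 cost=2; rewire 16→28 (8<9); rewire 20→28 (7<8)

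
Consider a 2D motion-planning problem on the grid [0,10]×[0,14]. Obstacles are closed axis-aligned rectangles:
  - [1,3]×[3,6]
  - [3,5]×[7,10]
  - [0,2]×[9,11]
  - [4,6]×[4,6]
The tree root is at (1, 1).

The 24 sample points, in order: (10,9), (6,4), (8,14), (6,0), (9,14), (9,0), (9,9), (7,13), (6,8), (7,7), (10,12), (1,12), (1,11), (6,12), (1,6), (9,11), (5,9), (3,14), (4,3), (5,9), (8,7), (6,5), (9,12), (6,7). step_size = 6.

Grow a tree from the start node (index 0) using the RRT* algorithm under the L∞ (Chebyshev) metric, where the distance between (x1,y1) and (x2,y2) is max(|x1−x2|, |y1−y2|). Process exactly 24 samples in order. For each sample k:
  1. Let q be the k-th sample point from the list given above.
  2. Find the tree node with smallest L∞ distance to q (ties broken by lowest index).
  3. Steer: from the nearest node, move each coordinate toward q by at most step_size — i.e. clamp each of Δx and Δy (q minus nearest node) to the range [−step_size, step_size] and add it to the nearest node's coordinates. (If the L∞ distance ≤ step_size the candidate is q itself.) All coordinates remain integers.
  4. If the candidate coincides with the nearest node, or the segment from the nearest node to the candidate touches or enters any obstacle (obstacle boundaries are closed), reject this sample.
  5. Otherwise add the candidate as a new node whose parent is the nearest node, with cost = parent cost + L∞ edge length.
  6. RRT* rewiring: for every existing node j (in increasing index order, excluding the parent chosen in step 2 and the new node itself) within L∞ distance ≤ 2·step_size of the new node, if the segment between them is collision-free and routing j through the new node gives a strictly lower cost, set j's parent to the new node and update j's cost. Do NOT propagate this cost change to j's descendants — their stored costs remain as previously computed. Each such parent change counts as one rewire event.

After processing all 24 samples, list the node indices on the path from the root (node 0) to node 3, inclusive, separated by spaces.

Path: 0 3

1. q=(10,9) nearest=0 d=9 new=(7,7) → blocked by [1,3]×[3,6], reject
2. q=(6,4) nearest=0 d=5 new=(6,4) → blocked by [4,6]×[4,6], reject
3. q=(8,14) nearest=0 d=13 new=(7,7) → blocked by [1,3]×[3,6], reject
4. q=(6,0) nearest=0 d=5 new=(6,0) → add node 1 parent=0 cost=5
5. q=(9,14) nearest=0 d=13 new=(7,7) → blocked by [1,3]×[3,6], reject
6. q=(9,0) nearest=1 d=3 new=(9,0) → add node 2 parent=1 cost=8
7. q=(9,9) nearest=0 d=8 new=(7,7) → blocked by [1,3]×[3,6], reject
8. q=(7,13) nearest=0 d=12 new=(7,7) → blocked by [1,3]×[3,6], reject
9. q=(6,8) nearest=0 d=7 new=(6,7) → blocked by [1,3]×[3,6], reject
10. q=(7,7) nearest=0 d=6 new=(7,7) → blocked by [1,3]×[3,6], reject
11. q=(10,12) nearest=0 d=11 new=(7,7) → blocked by [1,3]×[3,6], reject
12. q=(1,12) nearest=0 d=11 new=(1,7) → blocked by [1,3]×[3,6], reject
13. q=(1,11) nearest=0 d=10 new=(1,7) → blocked by [1,3]×[3,6], reject
14. q=(6,12) nearest=0 d=11 new=(6,7) → blocked by [1,3]×[3,6], reject
15. q=(1,6) nearest=0 d=5 new=(1,6) → blocked by [1,3]×[3,6], reject
16. q=(9,11) nearest=0 d=10 new=(7,7) → blocked by [1,3]×[3,6], reject
17. q=(5,9) nearest=0 d=8 new=(5,7) → blocked by [1,3]×[3,6], reject
18. q=(3,14) nearest=0 d=13 new=(3,7) → blocked by [1,3]×[3,6], reject
19. q=(4,3) nearest=0 d=3 new=(4,3) → add node 3 parent=0 cost=3
20. q=(5,9) nearest=3 d=6 new=(5,9) → blocked by [3,5]×[7,10], reject
21. q=(8,7) nearest=3 d=4 new=(8,7) → blocked by [4,6]×[4,6], reject
22. q=(6,5) nearest=3 d=2 new=(6,5) → blocked by [4,6]×[4,6], reject
23. q=(9,12) nearest=3 d=9 new=(9,9) → blocked by [4,6]×[4,6], reject
24. q=(6,7) nearest=3 d=4 new=(6,7) → blocked by [4,6]×[4,6], reject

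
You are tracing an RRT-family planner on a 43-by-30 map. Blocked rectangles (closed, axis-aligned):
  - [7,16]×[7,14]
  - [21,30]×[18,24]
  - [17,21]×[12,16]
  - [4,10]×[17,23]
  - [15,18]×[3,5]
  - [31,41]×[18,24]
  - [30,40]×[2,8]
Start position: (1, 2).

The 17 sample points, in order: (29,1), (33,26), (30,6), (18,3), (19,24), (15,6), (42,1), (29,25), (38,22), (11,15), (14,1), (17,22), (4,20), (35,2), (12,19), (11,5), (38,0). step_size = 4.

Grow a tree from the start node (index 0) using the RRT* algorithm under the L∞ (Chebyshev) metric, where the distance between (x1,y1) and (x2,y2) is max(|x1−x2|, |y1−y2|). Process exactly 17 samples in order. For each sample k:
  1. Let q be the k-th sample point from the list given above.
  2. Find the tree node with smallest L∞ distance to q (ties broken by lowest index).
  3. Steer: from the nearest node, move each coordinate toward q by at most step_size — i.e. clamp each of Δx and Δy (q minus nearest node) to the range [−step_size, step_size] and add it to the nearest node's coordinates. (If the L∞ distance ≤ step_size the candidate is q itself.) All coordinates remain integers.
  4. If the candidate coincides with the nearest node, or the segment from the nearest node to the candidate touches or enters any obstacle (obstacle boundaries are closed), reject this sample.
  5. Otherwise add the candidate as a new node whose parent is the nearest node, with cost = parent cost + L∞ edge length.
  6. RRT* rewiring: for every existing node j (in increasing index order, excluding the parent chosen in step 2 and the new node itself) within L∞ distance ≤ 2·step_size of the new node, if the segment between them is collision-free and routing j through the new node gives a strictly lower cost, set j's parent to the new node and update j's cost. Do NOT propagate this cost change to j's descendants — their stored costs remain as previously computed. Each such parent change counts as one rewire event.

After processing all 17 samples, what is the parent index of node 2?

Parent of node 2: 1

1. q=(29,1) nearest=0 d=28 new=(5,1) → add node 1 parent=0 cost=4
2. q=(33,26) nearest=1 d=28 new=(9,5) → add node 2 parent=1 cost=8
3. q=(30,6) nearest=2 d=21 new=(13,6) → add node 3 parent=2 cost=12
4. q=(18,3) nearest=3 d=5 new=(17,3) → blocked by [15,18]×[3,5], reject
5. q=(19,24) nearest=3 d=18 new=(17,10) → blocked by [7,16]×[7,14], reject
6. q=(15,6) nearest=3 d=2 new=(15,6) → add node 4 parent=3 cost=14
7. q=(42,1) nearest=4 d=27 new=(19,2) → blocked by [15,18]×[3,5], reject
8. q=(29,25) nearest=3 d=19 new=(17,10) → blocked by [7,16]×[7,14], reject
9. q=(38,22) nearest=4 d=23 new=(19,10) → blocked by [7,16]×[7,14], reject
10. q=(11,15) nearest=3 d=9 new=(11,10) → blocked by [7,16]×[7,14], reject
11. q=(14,1) nearest=2 d=5 new=(13,1) → add node 5 parent=2 cost=12
12. q=(17,22) nearest=3 d=16 new=(17,10) → blocked by [7,16]×[7,14], reject
13. q=(4,20) nearest=3 d=14 new=(9,10) → blocked by [7,16]×[7,14], reject
14. q=(35,2) nearest=4 d=20 new=(19,2) → blocked by [15,18]×[3,5], reject
15. q=(12,19) nearest=3 d=13 new=(12,10) → blocked by [7,16]×[7,14], reject
16. q=(11,5) nearest=2 d=2 new=(11,5) → add node 6 parent=2 cost=10
17. q=(38,0) nearest=4 d=23 new=(19,2) → blocked by [15,18]×[3,5], reject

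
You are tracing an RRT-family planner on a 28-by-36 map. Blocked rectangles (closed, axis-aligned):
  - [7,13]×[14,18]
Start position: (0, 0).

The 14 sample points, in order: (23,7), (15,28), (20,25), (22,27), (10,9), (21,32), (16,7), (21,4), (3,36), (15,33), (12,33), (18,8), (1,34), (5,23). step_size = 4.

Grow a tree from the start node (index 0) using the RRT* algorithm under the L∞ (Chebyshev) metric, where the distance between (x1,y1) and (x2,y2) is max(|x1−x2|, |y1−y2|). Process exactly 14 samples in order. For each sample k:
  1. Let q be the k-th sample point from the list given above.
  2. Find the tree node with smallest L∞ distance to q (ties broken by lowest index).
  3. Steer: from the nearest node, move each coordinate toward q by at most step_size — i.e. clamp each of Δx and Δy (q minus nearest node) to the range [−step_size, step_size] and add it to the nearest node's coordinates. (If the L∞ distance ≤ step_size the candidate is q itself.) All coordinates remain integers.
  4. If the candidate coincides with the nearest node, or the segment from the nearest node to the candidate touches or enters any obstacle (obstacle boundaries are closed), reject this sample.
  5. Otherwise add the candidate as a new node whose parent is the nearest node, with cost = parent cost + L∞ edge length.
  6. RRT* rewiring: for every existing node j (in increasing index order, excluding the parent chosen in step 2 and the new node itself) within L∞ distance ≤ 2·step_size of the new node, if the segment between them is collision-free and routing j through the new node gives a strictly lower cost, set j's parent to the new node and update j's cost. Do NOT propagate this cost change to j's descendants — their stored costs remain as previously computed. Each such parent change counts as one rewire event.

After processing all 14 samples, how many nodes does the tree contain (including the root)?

Node count: 15

1. q=(23,7) nearest=0 d=23 new=(4,4) → add node 1 parent=0 cost=4
2. q=(15,28) nearest=1 d=24 new=(8,8) → add node 2 parent=1 cost=8
3. q=(20,25) nearest=2 d=17 new=(12,12) → add node 3 parent=2 cost=12
4. q=(22,27) nearest=3 d=15 new=(16,16) → add node 4 parent=3 cost=16
5. q=(10,9) nearest=2 d=2 new=(10,9) → add node 5 parent=2 cost=10
6. q=(21,32) nearest=4 d=16 new=(20,20) → add node 6 parent=4 cost=20
7. q=(16,7) nearest=3 d=5 new=(16,8) → add node 7 parent=3 cost=16
8. q=(21,4) nearest=7 d=5 new=(20,4) → add node 8 parent=7 cost=20
9. q=(3,36) nearest=6 d=17 new=(16,24) → add node 9 parent=6 cost=24
10. q=(15,33) nearest=9 d=9 new=(15,28) → add node 10 parent=9 cost=28
11. q=(12,33) nearest=10 d=5 new=(12,32) → add node 11 parent=10 cost=32
12. q=(18,8) nearest=7 d=2 new=(18,8) → add node 12 parent=7 cost=18
13. q=(1,34) nearest=11 d=11 new=(8,34) → add node 13 parent=11 cost=36
14. q=(5,23) nearest=11 d=9 new=(8,28) → add node 14 parent=11 cost=36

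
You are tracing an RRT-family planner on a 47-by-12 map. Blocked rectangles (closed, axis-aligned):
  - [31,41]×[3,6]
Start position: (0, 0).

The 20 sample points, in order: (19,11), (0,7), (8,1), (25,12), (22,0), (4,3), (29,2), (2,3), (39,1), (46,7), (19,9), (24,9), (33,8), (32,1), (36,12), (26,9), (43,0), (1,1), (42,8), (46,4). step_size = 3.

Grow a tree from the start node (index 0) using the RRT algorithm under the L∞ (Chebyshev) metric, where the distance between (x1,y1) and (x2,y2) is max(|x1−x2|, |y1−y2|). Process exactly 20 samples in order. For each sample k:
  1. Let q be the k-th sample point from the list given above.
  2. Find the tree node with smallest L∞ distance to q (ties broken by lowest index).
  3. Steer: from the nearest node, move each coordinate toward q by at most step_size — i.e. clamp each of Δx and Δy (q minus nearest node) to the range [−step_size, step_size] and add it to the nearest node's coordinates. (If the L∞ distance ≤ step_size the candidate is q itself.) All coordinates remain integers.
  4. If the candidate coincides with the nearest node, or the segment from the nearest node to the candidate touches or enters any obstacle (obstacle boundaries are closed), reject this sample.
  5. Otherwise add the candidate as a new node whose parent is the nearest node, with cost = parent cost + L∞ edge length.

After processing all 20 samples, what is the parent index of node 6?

Parent of node 6: 1

1. q=(19,11) nearest=0 d=19 new=(3,3) → add node 1 parent=0 cost=3
2. q=(0,7) nearest=1 d=4 new=(0,6) → add node 2 parent=1 cost=6
3. q=(8,1) nearest=1 d=5 new=(6,1) → add node 3 parent=1 cost=6
4. q=(25,12) nearest=3 d=19 new=(9,4) → add node 4 parent=3 cost=9
5. q=(22,0) nearest=4 d=13 new=(12,1) → add node 5 parent=4 cost=12
6. q=(4,3) nearest=1 d=1 new=(4,3) → add node 6 parent=1 cost=4
7. q=(29,2) nearest=5 d=17 new=(15,2) → add node 7 parent=5 cost=15
8. q=(2,3) nearest=1 d=1 new=(2,3) → add node 8 parent=1 cost=4
9. q=(39,1) nearest=7 d=24 new=(18,1) → add node 9 parent=7 cost=18
10. q=(46,7) nearest=9 d=28 new=(21,4) → add node 10 parent=9 cost=21
11. q=(19,9) nearest=10 d=5 new=(19,7) → add node 11 parent=10 cost=24
12. q=(24,9) nearest=10 d=5 new=(24,7) → add node 12 parent=10 cost=24
13. q=(33,8) nearest=12 d=9 new=(27,8) → add node 13 parent=12 cost=27
14. q=(32,1) nearest=13 d=7 new=(30,5) → add node 14 parent=13 cost=30
15. q=(36,12) nearest=14 d=7 new=(33,8) → blocked by [31,41]×[3,6], reject
16. q=(26,9) nearest=13 d=1 new=(26,9) → add node 15 parent=13 cost=28
17. q=(43,0) nearest=14 d=13 new=(33,2) → blocked by [31,41]×[3,6], reject
18. q=(1,1) nearest=0 d=1 new=(1,1) → add node 16 parent=0 cost=1
19. q=(42,8) nearest=14 d=12 new=(33,8) → blocked by [31,41]×[3,6], reject
20. q=(46,4) nearest=14 d=16 new=(33,4) → blocked by [31,41]×[3,6], reject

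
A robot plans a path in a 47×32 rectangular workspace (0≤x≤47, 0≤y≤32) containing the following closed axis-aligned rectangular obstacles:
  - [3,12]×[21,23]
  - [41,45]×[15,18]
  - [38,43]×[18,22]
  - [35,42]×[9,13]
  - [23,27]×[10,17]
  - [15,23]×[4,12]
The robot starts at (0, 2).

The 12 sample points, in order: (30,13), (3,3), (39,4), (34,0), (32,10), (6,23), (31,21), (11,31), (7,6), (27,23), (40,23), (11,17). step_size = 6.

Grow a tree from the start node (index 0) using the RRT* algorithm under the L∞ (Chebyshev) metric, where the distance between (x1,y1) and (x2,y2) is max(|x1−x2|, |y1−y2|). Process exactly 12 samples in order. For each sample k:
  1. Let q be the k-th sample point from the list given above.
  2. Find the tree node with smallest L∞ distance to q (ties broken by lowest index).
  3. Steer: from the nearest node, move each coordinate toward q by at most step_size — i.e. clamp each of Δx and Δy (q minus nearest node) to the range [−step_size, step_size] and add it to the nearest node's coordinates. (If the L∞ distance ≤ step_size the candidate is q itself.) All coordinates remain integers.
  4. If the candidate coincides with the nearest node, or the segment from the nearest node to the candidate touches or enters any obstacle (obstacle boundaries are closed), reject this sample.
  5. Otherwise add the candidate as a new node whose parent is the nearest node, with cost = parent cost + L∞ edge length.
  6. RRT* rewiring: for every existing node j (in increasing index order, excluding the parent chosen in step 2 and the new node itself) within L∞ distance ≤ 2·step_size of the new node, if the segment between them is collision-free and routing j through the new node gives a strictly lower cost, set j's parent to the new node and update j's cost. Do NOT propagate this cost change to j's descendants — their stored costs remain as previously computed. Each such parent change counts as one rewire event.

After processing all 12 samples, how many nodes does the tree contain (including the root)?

1. q=(30,13) nearest=0 d=30 new=(6,8) → add node 1 parent=0 cost=6
2. q=(3,3) nearest=0 d=3 new=(3,3) → add node 2 parent=0 cost=3
3. q=(39,4) nearest=1 d=33 new=(12,4) → add node 3 parent=1 cost=12
4. q=(34,0) nearest=3 d=22 new=(18,0) → add node 4 parent=3 cost=18
5. q=(32,10) nearest=4 d=14 new=(24,6) → blocked by [15,23]×[4,12], reject
6. q=(6,23) nearest=1 d=15 new=(6,14) → add node 5 parent=1 cost=12
7. q=(31,21) nearest=3 d=19 new=(18,10) → blocked by [15,23]×[4,12], reject
8. q=(11,31) nearest=5 d=17 new=(11,20) → add node 6 parent=5 cost=18
9. q=(7,6) nearest=1 d=2 new=(7,6) → add node 7 parent=1 cost=8
10. q=(27,23) nearest=6 d=16 new=(17,23) → add node 8 parent=6 cost=24
11. q=(40,23) nearest=4 d=23 new=(24,6) → blocked by [15,23]×[4,12], reject
12. q=(11,17) nearest=6 d=3 new=(11,17) → add node 9 parent=6 cost=21

Node count: 10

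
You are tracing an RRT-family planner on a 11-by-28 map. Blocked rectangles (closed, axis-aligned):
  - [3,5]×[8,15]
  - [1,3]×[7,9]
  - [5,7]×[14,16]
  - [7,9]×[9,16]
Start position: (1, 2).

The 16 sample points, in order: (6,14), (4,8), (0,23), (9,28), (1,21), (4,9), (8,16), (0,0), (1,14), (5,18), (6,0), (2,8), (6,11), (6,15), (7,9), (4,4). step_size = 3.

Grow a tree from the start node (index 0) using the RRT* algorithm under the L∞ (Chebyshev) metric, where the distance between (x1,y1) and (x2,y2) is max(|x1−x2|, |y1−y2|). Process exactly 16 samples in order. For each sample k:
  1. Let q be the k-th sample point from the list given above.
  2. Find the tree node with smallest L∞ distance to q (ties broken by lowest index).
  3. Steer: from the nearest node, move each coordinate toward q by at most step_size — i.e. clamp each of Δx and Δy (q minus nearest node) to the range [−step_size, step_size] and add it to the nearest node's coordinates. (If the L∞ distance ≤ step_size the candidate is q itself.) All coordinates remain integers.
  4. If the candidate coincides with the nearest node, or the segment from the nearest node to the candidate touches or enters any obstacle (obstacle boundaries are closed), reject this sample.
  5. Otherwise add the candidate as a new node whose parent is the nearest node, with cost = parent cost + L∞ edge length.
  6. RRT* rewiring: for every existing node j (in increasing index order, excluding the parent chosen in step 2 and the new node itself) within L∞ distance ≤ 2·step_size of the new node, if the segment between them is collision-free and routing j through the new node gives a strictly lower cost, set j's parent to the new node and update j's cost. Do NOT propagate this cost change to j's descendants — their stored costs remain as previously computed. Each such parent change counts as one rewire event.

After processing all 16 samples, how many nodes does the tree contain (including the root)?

1. q=(6,14) nearest=0 d=12 new=(4,5) → add node 1 parent=0 cost=3
2. q=(4,8) nearest=1 d=3 new=(4,8) → blocked by [3,5]×[8,15], reject
3. q=(0,23) nearest=1 d=18 new=(1,8) → blocked by [1,3]×[7,9], reject
4. q=(9,28) nearest=1 d=23 new=(7,8) → add node 2 parent=1 cost=6
5. q=(1,21) nearest=2 d=13 new=(4,11) → blocked by [3,5]×[8,15], reject
6. q=(4,9) nearest=2 d=3 new=(4,9) → blocked by [3,5]×[8,15], reject
7. q=(8,16) nearest=2 d=8 new=(8,11) → blocked by [7,9]×[9,16], reject
8. q=(0,0) nearest=0 d=2 new=(0,0) → add node 3 parent=0 cost=2
9. q=(1,14) nearest=2 d=6 new=(4,11) → blocked by [3,5]×[8,15], reject
10. q=(5,18) nearest=2 d=10 new=(5,11) → blocked by [3,5]×[8,15], reject
11. q=(6,0) nearest=0 d=5 new=(4,0) → add node 4 parent=0 cost=3
12. q=(2,8) nearest=1 d=3 new=(2,8) → blocked by [1,3]×[7,9], reject
13. q=(6,11) nearest=2 d=3 new=(6,11) → add node 5 parent=2 cost=9
14. q=(6,15) nearest=5 d=4 new=(6,14) → blocked by [5,7]×[14,16], reject
15. q=(7,9) nearest=2 d=1 new=(7,9) → blocked by [7,9]×[9,16], reject
16. q=(4,4) nearest=1 d=1 new=(4,4) → add node 6 parent=1 cost=4

Node count: 7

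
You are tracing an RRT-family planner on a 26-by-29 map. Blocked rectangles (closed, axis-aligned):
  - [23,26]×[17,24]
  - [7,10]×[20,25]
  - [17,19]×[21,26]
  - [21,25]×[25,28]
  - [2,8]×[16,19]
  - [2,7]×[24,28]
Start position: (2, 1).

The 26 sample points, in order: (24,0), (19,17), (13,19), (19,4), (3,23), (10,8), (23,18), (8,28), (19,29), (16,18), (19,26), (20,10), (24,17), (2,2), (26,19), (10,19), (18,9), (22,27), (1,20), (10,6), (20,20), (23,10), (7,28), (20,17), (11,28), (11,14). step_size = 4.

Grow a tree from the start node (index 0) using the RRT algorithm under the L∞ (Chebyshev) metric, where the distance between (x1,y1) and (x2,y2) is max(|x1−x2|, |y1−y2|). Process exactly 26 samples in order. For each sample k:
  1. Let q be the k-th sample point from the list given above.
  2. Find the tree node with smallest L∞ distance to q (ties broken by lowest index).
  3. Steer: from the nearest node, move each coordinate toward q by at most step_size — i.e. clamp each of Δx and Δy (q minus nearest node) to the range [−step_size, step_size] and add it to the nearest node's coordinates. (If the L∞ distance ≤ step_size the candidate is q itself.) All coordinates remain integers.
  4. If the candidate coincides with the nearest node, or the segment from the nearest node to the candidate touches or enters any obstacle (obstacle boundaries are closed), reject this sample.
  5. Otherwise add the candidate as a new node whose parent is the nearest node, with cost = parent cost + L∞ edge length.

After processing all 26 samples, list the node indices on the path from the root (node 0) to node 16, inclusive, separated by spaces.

1. q=(24,0) nearest=0 d=22 new=(6,0) → add node 1 parent=0 cost=4
2. q=(19,17) nearest=0 d=17 new=(6,5) → add node 2 parent=0 cost=4
3. q=(13,19) nearest=2 d=14 new=(10,9) → add node 3 parent=2 cost=8
4. q=(19,4) nearest=3 d=9 new=(14,5) → add node 4 parent=3 cost=12
5. q=(3,23) nearest=3 d=14 new=(6,13) → add node 5 parent=3 cost=12
6. q=(10,8) nearest=3 d=1 new=(10,8) → add node 6 parent=3 cost=9
7. q=(23,18) nearest=3 d=13 new=(14,13) → add node 7 parent=3 cost=12
8. q=(8,28) nearest=5 d=15 new=(8,17) → blocked by [2,8]×[16,19], reject
9. q=(19,29) nearest=5 d=16 new=(10,17) → add node 8 parent=5 cost=16
10. q=(16,18) nearest=7 d=5 new=(16,17) → add node 9 parent=7 cost=16
11. q=(19,26) nearest=8 d=9 new=(14,21) → add node 10 parent=8 cost=20
12. q=(20,10) nearest=4 d=6 new=(18,9) → add node 11 parent=4 cost=16
13. q=(24,17) nearest=9 d=8 new=(20,17) → add node 12 parent=9 cost=20
14. q=(2,2) nearest=0 d=1 new=(2,2) → add node 13 parent=0 cost=1
15. q=(26,19) nearest=12 d=6 new=(24,19) → blocked by [23,26]×[17,24], reject
16. q=(10,19) nearest=8 d=2 new=(10,19) → add node 14 parent=8 cost=18
17. q=(18,9) nearest=11 d=0 → coincident, reject
18. q=(22,27) nearest=10 d=8 new=(18,25) → blocked by [17,19]×[21,26], reject
19. q=(1,20) nearest=5 d=7 new=(2,17) → blocked by [2,8]×[16,19], reject
20. q=(10,6) nearest=6 d=2 new=(10,6) → add node 15 parent=6 cost=11
21. q=(20,20) nearest=12 d=3 new=(20,20) → add node 16 parent=12 cost=23
22. q=(23,10) nearest=11 d=5 new=(22,10) → add node 17 parent=11 cost=20
23. q=(7,28) nearest=10 d=7 new=(10,25) → blocked by [7,10]×[20,25], reject
24. q=(20,17) nearest=12 d=0 → coincident, reject
25. q=(11,28) nearest=10 d=7 new=(11,25) → add node 18 parent=10 cost=24
26. q=(11,14) nearest=7 d=3 new=(11,14) → add node 19 parent=7 cost=15

Path: 0 2 3 7 9 12 16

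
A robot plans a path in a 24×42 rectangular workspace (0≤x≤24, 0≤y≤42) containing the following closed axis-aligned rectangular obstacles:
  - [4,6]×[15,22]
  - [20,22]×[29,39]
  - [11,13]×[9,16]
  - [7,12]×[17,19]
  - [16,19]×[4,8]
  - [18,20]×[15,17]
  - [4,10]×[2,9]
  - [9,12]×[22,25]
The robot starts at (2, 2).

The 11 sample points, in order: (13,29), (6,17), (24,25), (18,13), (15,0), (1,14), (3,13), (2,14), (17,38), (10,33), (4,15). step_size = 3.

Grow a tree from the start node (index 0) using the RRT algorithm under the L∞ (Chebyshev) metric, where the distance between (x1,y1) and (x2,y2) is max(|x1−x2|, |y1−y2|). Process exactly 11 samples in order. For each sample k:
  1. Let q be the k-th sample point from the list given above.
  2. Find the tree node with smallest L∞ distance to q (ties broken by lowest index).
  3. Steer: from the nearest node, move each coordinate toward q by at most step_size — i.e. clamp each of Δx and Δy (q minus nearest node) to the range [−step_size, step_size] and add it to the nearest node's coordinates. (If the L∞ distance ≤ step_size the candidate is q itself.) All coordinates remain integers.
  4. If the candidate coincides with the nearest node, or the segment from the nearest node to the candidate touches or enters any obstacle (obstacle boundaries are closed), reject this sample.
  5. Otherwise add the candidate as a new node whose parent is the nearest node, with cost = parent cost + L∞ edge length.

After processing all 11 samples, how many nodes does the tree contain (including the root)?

1. q=(13,29) nearest=0 d=27 new=(5,5) → blocked by [4,10]×[2,9], reject
2. q=(6,17) nearest=0 d=15 new=(5,5) → blocked by [4,10]×[2,9], reject
3. q=(24,25) nearest=0 d=23 new=(5,5) → blocked by [4,10]×[2,9], reject
4. q=(18,13) nearest=0 d=16 new=(5,5) → blocked by [4,10]×[2,9], reject
5. q=(15,0) nearest=0 d=13 new=(5,0) → add node 1 parent=0 cost=3
6. q=(1,14) nearest=0 d=12 new=(1,5) → add node 2 parent=0 cost=3
7. q=(3,13) nearest=2 d=8 new=(3,8) → add node 3 parent=2 cost=6
8. q=(2,14) nearest=3 d=6 new=(2,11) → add node 4 parent=3 cost=9
9. q=(17,38) nearest=4 d=27 new=(5,14) → add node 5 parent=4 cost=12
10. q=(10,33) nearest=5 d=19 new=(8,17) → blocked by [4,6]×[15,22], reject
11. q=(4,15) nearest=5 d=1 new=(4,15) → blocked by [4,6]×[15,22], reject

Node count: 6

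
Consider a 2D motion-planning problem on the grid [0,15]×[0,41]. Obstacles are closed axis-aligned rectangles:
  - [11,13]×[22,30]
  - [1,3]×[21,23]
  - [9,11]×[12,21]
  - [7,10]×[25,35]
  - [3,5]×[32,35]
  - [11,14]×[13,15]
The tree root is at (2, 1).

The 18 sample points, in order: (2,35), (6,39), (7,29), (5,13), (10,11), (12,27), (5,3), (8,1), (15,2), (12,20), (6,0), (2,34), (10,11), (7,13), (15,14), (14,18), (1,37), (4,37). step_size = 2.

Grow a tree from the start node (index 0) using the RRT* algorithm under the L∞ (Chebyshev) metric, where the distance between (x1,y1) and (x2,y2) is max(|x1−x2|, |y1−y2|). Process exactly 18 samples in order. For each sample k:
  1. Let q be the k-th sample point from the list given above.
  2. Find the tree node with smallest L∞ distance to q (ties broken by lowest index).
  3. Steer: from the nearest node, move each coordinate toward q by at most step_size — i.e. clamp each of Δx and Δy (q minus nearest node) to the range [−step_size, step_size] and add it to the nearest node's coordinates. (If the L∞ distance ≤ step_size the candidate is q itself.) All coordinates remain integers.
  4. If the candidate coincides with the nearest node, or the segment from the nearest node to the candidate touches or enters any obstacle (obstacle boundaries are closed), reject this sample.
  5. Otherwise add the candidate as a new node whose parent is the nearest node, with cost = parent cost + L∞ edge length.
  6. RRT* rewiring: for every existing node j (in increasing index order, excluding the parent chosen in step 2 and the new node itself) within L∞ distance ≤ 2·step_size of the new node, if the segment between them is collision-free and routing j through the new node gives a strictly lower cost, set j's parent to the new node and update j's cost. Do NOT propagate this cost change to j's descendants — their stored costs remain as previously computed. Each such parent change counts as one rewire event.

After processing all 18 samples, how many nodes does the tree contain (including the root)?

Node count: 16

1. q=(2,35) nearest=0 d=34 new=(2,3) → add node 1 parent=0 cost=2
2. q=(6,39) nearest=1 d=36 new=(4,5) → add node 2 parent=1 cost=4
3. q=(7,29) nearest=2 d=24 new=(6,7) → add node 3 parent=2 cost=6
4. q=(5,13) nearest=3 d=6 new=(5,9) → add node 4 parent=3 cost=8
5. q=(10,11) nearest=3 d=4 new=(8,9) → add node 5 parent=3 cost=8
6. q=(12,27) nearest=4 d=18 new=(7,11) → add node 6 parent=4 cost=10
7. q=(5,3) nearest=2 d=2 new=(5,3) → add node 7 parent=2 cost=6
8. q=(8,1) nearest=7 d=3 new=(7,1) → add node 8 parent=7 cost=8
9. q=(15,2) nearest=5 d=7 new=(10,7) → add node 9 parent=5 cost=10
10. q=(12,20) nearest=6 d=9 new=(9,13) → blocked by [9,11]×[12,21], reject
11. q=(6,0) nearest=8 d=1 new=(6,0) → add node 10 parent=8 cost=9
12. q=(2,34) nearest=6 d=23 new=(5,13) → add node 11 parent=6 cost=12
13. q=(10,11) nearest=5 d=2 new=(10,11) → add node 12 parent=5 cost=10
14. q=(7,13) nearest=6 d=2 new=(7,13) → add node 13 parent=6 cost=12
15. q=(15,14) nearest=12 d=5 new=(12,13) → blocked by [9,11]×[12,21], reject
16. q=(14,18) nearest=6 d=7 new=(9,13) → blocked by [9,11]×[12,21], reject
17. q=(1,37) nearest=11 d=24 new=(3,15) → add node 14 parent=11 cost=14
18. q=(4,37) nearest=14 d=22 new=(4,17) → add node 15 parent=14 cost=16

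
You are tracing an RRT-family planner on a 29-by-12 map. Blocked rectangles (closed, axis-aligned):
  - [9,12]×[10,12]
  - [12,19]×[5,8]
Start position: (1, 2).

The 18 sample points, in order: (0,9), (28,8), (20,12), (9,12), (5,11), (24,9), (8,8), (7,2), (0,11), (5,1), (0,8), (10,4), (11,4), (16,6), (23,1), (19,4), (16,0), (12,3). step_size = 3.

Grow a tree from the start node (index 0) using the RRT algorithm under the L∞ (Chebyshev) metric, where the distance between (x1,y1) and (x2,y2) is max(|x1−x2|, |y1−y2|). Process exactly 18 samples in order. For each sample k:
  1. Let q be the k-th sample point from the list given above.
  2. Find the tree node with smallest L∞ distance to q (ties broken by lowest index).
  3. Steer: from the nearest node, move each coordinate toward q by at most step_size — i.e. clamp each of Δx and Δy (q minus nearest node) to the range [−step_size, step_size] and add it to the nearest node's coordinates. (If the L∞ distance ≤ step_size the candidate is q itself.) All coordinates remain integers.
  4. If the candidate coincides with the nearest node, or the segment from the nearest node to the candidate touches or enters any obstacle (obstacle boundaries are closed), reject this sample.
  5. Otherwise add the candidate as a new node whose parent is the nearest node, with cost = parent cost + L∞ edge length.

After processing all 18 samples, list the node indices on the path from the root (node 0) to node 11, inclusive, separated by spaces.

1. q=(0,9) nearest=0 d=7 new=(0,5) → add node 1 parent=0 cost=3
2. q=(28,8) nearest=0 d=27 new=(4,5) → add node 2 parent=0 cost=3
3. q=(20,12) nearest=2 d=16 new=(7,8) → add node 3 parent=2 cost=6
4. q=(9,12) nearest=3 d=4 new=(9,11) → blocked by [9,12]×[10,12], reject
5. q=(5,11) nearest=3 d=3 new=(5,11) → add node 4 parent=3 cost=9
6. q=(24,9) nearest=3 d=17 new=(10,9) → add node 5 parent=3 cost=9
7. q=(8,8) nearest=3 d=1 new=(8,8) → add node 6 parent=3 cost=7
8. q=(7,2) nearest=2 d=3 new=(7,2) → add node 7 parent=2 cost=6
9. q=(0,11) nearest=4 d=5 new=(2,11) → add node 8 parent=4 cost=12
10. q=(5,1) nearest=7 d=2 new=(5,1) → add node 9 parent=7 cost=8
11. q=(0,8) nearest=1 d=3 new=(0,8) → add node 10 parent=1 cost=6
12. q=(10,4) nearest=7 d=3 new=(10,4) → add node 11 parent=7 cost=9
13. q=(11,4) nearest=11 d=1 new=(11,4) → add node 12 parent=11 cost=10
14. q=(16,6) nearest=12 d=5 new=(14,6) → blocked by [12,19]×[5,8], reject
15. q=(23,1) nearest=12 d=12 new=(14,1) → add node 13 parent=12 cost=13
16. q=(19,4) nearest=13 d=5 new=(17,4) → add node 14 parent=13 cost=16
17. q=(16,0) nearest=13 d=2 new=(16,0) → add node 15 parent=13 cost=15
18. q=(12,3) nearest=12 d=1 new=(12,3) → add node 16 parent=12 cost=11

Path: 0 2 7 11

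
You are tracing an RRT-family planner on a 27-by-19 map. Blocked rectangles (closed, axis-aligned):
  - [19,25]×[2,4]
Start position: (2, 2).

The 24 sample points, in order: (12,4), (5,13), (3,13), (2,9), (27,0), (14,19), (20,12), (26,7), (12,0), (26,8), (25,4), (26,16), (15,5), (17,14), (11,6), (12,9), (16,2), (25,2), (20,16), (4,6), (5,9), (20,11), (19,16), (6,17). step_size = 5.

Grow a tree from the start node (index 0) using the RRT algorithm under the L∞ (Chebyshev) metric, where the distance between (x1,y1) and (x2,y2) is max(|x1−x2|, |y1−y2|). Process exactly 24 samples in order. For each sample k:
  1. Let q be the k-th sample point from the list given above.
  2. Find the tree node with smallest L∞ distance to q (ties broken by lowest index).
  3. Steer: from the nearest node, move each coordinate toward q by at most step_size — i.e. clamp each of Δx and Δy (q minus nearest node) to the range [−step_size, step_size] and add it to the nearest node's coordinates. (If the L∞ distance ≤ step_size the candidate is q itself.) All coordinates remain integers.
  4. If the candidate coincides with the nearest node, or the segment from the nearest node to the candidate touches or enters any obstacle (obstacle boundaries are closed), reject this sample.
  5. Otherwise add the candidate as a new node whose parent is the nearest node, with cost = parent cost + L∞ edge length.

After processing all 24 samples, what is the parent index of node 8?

Parent of node 8: 7

1. q=(12,4) nearest=0 d=10 new=(7,4) → add node 1 parent=0 cost=5
2. q=(5,13) nearest=1 d=9 new=(5,9) → add node 2 parent=1 cost=10
3. q=(3,13) nearest=2 d=4 new=(3,13) → add node 3 parent=2 cost=14
4. q=(2,9) nearest=2 d=3 new=(2,9) → add node 4 parent=2 cost=13
5. q=(27,0) nearest=1 d=20 new=(12,0) → add node 5 parent=1 cost=10
6. q=(14,19) nearest=2 d=10 new=(10,14) → add node 6 parent=2 cost=15
7. q=(20,12) nearest=6 d=10 new=(15,12) → add node 7 parent=6 cost=20
8. q=(26,7) nearest=7 d=11 new=(20,7) → add node 8 parent=7 cost=25
9. q=(12,0) nearest=5 d=0 → coincident, reject
10. q=(26,8) nearest=8 d=6 new=(25,8) → add node 9 parent=8 cost=30
11. q=(25,4) nearest=9 d=4 new=(25,4) → blocked by [19,25]×[2,4], reject
12. q=(26,16) nearest=9 d=8 new=(26,13) → add node 10 parent=9 cost=35
13. q=(15,5) nearest=5 d=5 new=(15,5) → add node 11 parent=5 cost=15
14. q=(17,14) nearest=7 d=2 new=(17,14) → add node 12 parent=7 cost=22
15. q=(11,6) nearest=1 d=4 new=(11,6) → add node 13 parent=1 cost=9
16. q=(12,9) nearest=7 d=3 new=(12,9) → add node 14 parent=7 cost=23
17. q=(16,2) nearest=11 d=3 new=(16,2) → add node 15 parent=11 cost=18
18. q=(25,2) nearest=8 d=5 new=(25,2) → blocked by [19,25]×[2,4], reject
19. q=(20,16) nearest=12 d=3 new=(20,16) → add node 16 parent=12 cost=25
20. q=(4,6) nearest=1 d=3 new=(4,6) → add node 17 parent=1 cost=8
21. q=(5,9) nearest=2 d=0 → coincident, reject
22. q=(20,11) nearest=12 d=3 new=(20,11) → add node 18 parent=12 cost=25
23. q=(19,16) nearest=16 d=1 new=(19,16) → add node 19 parent=16 cost=26
24. q=(6,17) nearest=3 d=4 new=(6,17) → add node 20 parent=3 cost=18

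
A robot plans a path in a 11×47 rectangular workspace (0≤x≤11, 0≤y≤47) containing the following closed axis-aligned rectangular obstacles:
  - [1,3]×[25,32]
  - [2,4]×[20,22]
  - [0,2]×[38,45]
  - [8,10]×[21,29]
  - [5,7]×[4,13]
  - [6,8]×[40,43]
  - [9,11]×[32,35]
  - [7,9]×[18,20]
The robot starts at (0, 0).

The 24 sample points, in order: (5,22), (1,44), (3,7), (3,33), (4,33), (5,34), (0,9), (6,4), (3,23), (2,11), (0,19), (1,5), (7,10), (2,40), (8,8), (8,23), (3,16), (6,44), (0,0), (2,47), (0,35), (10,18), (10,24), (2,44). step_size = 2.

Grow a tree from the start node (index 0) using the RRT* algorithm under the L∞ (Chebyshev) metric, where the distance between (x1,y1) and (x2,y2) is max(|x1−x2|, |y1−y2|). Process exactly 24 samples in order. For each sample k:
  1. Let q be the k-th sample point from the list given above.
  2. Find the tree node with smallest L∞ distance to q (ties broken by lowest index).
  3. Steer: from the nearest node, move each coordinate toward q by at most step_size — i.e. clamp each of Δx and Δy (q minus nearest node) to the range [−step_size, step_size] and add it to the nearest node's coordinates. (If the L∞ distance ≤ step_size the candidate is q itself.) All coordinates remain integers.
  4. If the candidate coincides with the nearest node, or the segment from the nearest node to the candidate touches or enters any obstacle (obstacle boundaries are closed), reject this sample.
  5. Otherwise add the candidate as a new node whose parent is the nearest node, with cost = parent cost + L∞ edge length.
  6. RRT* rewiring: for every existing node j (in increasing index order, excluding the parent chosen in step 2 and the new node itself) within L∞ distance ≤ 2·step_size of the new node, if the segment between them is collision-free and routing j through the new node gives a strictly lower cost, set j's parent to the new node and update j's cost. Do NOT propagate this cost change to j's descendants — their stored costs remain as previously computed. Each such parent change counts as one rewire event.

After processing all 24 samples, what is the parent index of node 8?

1. q=(5,22) nearest=0 d=22 new=(2,2) → add node 1 parent=0 cost=2
2. q=(1,44) nearest=1 d=42 new=(1,4) → add node 2 parent=1 cost=4
3. q=(3,7) nearest=2 d=3 new=(3,6) → add node 3 parent=2 cost=6
4. q=(3,33) nearest=3 d=27 new=(3,8) → add node 4 parent=3 cost=8
5. q=(4,33) nearest=4 d=25 new=(4,10) → add node 5 parent=4 cost=10
6. q=(5,34) nearest=5 d=24 new=(5,12) → blocked by [5,7]×[4,13], reject
7. q=(0,9) nearest=3 d=3 new=(1,8) → add node 6 parent=3 cost=8
8. q=(6,4) nearest=3 d=3 new=(5,4) → blocked by [5,7]×[4,13], reject
9. q=(3,23) nearest=5 d=13 new=(3,12) → add node 7 parent=5 cost=12
10. q=(2,11) nearest=7 d=1 new=(2,11) → add node 8 parent=7 cost=13
11. q=(0,19) nearest=7 d=7 new=(1,14) → add node 9 parent=7 cost=14
12. q=(1,5) nearest=2 d=1 new=(1,5) → add node 10 parent=2 cost=5
13. q=(7,10) nearest=5 d=3 new=(6,10) → blocked by [5,7]×[4,13], reject
14. q=(2,40) nearest=9 d=26 new=(2,16) → add node 11 parent=9 cost=16
15. q=(8,8) nearest=5 d=4 new=(6,8) → blocked by [5,7]×[4,13], reject
16. q=(8,23) nearest=11 d=7 new=(4,18) → add node 12 parent=11 cost=18
17. q=(3,16) nearest=11 d=1 new=(3,16) → add node 13 parent=11 cost=17
18. q=(6,44) nearest=12 d=26 new=(6,20) → add node 14 parent=12 cost=20
19. q=(0,0) nearest=0 d=0 → coincident, reject
20. q=(2,47) nearest=14 d=27 new=(4,22) → blocked by [2,4]×[20,22], reject
21. q=(0,35) nearest=14 d=15 new=(4,22) → blocked by [2,4]×[20,22], reject
22. q=(10,18) nearest=14 d=4 new=(8,18) → blocked by [7,9]×[18,20], reject
23. q=(10,24) nearest=14 d=4 new=(8,22) → blocked by [8,10]×[21,29], reject
24. q=(2,44) nearest=14 d=24 new=(4,22) → blocked by [2,4]×[20,22], reject

Parent of node 8: 7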